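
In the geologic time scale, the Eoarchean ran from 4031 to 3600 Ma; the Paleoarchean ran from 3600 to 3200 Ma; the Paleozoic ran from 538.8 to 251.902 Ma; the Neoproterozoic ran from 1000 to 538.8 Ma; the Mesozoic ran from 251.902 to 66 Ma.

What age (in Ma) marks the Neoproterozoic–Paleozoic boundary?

The Neoproterozoic ends and the Paleozoic begins at 538.8 Ma.

538.8 Ma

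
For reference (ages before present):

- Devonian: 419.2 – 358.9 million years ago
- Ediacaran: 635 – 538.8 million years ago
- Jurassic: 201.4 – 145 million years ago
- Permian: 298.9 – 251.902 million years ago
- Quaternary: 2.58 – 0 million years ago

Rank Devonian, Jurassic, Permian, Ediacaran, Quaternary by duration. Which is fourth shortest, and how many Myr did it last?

Durations: Devonian 60.3; Jurassic 56.4; Permian 46.998; Ediacaran 96.2; Quaternary 2.58 Myr.
Sorted shortest-first: Quaternary (2.58), Permian (46.998), Jurassic (56.4), Devonian (60.3), Ediacaran (96.2).
The fourth shortest is Devonian at 60.3 Myr.

Devonian, 60.3 million years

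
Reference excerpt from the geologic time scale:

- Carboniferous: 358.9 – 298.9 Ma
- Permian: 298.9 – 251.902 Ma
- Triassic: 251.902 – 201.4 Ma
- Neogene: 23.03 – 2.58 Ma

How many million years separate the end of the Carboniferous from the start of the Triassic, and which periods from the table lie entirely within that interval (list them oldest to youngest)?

The Carboniferous closes at 298.9 Ma and the Triassic opens at 251.902 Ma, so the interval is 298.9 − 251.902 = 46.998 Myr.
A period fits inside if it starts at or after 298.9 Ma and ends at or before 251.902 Ma; oldest first that gives Permian.

46.998 million years; Permian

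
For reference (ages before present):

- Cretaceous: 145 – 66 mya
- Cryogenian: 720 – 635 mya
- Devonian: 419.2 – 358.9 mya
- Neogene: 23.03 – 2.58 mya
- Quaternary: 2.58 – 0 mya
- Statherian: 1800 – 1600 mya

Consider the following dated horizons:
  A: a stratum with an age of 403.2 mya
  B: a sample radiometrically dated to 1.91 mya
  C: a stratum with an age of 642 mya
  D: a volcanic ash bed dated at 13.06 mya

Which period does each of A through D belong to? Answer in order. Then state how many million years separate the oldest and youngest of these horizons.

A — Devonian; B — Quaternary; C — Cryogenian; D — Neogene; span 640.09 million years

Match each age against the start–end ranges in the excerpt: A = 403.2 Ma → Devonian (419.2–358.9); B = 1.91 Ma → Quaternary (2.58–0); C = 642 Ma → Cryogenian (720–635); D = 13.06 Ma → Neogene (23.03–2.58).
The largest age is 642 Ma and the smallest is 1.91 Ma; their difference is 640.09 Myr.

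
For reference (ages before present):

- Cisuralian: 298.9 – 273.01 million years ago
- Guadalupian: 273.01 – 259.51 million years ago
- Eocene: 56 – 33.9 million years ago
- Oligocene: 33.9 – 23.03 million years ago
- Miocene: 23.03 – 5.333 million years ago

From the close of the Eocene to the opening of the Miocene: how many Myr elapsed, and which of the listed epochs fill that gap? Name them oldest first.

End of Eocene = 33.9 Ma; start of Miocene = 23.03 Ma.
Gap = 33.9 − 23.03 = 10.87 Myr.
Epochs wholly inside 33.9–23.03 Ma: Oligocene (33.9–23.03).

10.87 million years; Oligocene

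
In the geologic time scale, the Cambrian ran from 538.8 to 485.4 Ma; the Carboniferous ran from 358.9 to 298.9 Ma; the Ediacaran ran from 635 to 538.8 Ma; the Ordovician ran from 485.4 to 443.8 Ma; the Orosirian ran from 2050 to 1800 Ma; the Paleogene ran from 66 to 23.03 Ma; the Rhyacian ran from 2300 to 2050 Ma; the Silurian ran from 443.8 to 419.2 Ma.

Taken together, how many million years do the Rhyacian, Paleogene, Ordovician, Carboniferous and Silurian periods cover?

Each duration: Rhyacian = 250; Paleogene = 42.97; Ordovician = 41.6; Carboniferous = 60; Silurian = 24.6.
Sum: 250 + 42.97 + 41.6 + 60 + 24.6 = 419.17 Myr.

419.17 million years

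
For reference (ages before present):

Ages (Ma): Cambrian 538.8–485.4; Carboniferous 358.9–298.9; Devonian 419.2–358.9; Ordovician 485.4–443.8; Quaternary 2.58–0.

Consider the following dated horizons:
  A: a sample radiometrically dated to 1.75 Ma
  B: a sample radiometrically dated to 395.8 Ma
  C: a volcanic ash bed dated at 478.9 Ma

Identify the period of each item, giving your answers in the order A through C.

Match each age against the start–end ranges in the excerpt: A = 1.75 Ma → Quaternary (2.58–0); B = 395.8 Ma → Devonian (419.2–358.9); C = 478.9 Ma → Ordovician (485.4–443.8).

A — Quaternary; B — Devonian; C — Ordovician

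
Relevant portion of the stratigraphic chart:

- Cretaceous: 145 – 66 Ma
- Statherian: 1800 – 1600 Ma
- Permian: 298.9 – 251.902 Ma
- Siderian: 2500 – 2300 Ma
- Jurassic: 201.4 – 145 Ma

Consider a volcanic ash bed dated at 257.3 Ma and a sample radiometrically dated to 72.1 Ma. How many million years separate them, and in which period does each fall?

Elapsed time: 257.3 − 72.1 = 185.2 Myr.
257.3 Ma lies within 298.9–251.902 Ma: Permian.
72.1 Ma lies within 145–66 Ma: Cretaceous.

185.2 million years apart; the first in the Permian, the second in the Cretaceous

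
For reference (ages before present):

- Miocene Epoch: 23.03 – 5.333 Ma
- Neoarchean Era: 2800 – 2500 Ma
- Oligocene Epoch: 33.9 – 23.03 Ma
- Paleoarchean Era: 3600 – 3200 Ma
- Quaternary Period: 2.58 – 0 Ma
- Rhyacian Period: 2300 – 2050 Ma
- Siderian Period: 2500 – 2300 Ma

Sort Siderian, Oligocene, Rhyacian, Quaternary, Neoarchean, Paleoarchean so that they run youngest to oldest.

The oldest of these is Paleoarchean (starts 3600 Ma) and the youngest is Quaternary (ends 0 Ma).
In between, by decreasing start age: Neoarchean (2800), Siderian (2500), Rhyacian (2300), Oligocene (33.9).
Listing youngest first means reversing that sequence.

Quaternary, Oligocene, Rhyacian, Siderian, Neoarchean, Paleoarchean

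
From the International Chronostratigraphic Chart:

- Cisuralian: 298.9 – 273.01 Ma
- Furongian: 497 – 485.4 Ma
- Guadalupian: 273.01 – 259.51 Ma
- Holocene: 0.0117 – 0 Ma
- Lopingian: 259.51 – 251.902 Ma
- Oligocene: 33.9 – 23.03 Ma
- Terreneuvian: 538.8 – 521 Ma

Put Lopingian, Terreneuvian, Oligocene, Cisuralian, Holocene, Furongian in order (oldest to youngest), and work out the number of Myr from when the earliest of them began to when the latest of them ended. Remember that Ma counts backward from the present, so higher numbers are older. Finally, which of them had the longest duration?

Terreneuvian → Furongian → Cisuralian → Lopingian → Oligocene → Holocene; total span 538.8 Myr; longest is Cisuralian

From the excerpt: Lopingian 259.51–251.902; Terreneuvian 538.8–521; Oligocene 33.9–23.03; Cisuralian 298.9–273.01; Holocene 0.0117–0; Furongian 497–485.4 (Ma).
Larger Ma is earlier, so the oldest is Terreneuvian and the youngest is Holocene; oldest to youngest: Terreneuvian, Furongian, Cisuralian, Lopingian, Oligocene, Holocene.
Oldest start 538.8 minus youngest end 0 gives 538.8 Myr overall.
Individual lengths (start − end): Terreneuvian 17.8; Holocene 0.0117; Cisuralian 25.89; Oligocene 10.87; Furongian 11.6; Lopingian 7.608. The largest is Cisuralian at 25.89 Myr.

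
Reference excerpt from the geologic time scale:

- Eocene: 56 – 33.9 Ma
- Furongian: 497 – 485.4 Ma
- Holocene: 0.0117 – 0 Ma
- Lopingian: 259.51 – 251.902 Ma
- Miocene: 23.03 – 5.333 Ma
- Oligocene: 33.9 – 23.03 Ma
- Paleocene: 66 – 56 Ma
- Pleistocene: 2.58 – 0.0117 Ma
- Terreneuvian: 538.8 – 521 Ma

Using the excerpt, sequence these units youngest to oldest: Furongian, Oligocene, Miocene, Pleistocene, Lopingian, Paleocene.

Sorting by start age (ascending Ma, since larger Ma = older): Pleistocene began 2.58, Miocene began 23.03, Oligocene began 33.9, Paleocene began 66, Lopingian began 259.51, Furongian began 497.

Pleistocene → Miocene → Oligocene → Paleocene → Lopingian → Furongian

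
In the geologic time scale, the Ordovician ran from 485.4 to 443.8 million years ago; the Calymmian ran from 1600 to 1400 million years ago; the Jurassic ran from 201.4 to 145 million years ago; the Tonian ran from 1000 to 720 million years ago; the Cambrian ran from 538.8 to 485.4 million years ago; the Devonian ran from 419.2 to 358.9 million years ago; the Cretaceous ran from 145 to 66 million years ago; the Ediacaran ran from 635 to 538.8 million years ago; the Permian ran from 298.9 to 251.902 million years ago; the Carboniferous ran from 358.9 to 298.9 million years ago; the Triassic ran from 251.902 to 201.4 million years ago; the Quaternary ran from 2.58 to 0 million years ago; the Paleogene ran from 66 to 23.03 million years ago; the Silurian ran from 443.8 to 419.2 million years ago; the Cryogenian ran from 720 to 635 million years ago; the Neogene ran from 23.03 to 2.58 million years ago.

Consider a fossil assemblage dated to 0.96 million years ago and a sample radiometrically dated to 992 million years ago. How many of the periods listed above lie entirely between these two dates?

The older date is 992 Ma and the younger is 0.96 Ma.
Periods with start < 992 and end > 0.96 Ma: Cryogenian (720–635), Ediacaran (635–538.8), Cambrian (538.8–485.4), Ordovician (485.4–443.8), Silurian (443.8–419.2), Devonian (419.2–358.9), Carboniferous (358.9–298.9), Permian (298.9–251.902), Triassic (251.902–201.4), Jurassic (201.4–145), Cretaceous (145–66), Paleogene (66–23.03), Neogene (23.03–2.58).
That is 13 complete periods.

13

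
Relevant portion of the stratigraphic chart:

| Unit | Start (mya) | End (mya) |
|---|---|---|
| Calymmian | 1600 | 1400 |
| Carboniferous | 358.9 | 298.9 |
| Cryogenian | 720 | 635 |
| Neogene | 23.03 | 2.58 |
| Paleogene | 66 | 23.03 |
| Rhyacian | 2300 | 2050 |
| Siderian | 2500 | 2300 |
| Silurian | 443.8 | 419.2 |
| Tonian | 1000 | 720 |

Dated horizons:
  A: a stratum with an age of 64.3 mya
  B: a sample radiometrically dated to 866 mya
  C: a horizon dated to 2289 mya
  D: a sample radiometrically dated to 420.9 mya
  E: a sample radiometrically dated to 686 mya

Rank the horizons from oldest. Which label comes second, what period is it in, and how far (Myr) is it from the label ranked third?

B, in the Tonian; 180 million years to E

Sorted oldest-first by Ma: C (2289), B (866), E (686), D (420.9), A (64.3).
The second oldest is B at 866 Ma, which lies in 1000–720 Ma: the Tonian.
The third oldest is E at 686 Ma; separation = |866 − 686| = 180 Myr.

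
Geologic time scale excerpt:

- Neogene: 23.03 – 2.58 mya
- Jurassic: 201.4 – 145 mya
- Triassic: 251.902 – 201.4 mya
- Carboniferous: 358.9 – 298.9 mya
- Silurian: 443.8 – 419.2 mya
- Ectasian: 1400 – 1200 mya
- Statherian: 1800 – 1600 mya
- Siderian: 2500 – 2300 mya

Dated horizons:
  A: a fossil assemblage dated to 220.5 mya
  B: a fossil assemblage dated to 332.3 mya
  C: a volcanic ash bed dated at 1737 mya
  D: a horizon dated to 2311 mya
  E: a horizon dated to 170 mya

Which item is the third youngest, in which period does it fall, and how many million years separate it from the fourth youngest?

Smaller Ma means younger, so youngest first: E 170 < A 220.5 < B 332.3 < C 1737 < D 2311.
Counting 3 along gives B (332.3 Ma); the excerpt puts that inside the Carboniferous, 358.9–298.9 Ma.
Next in line is C (1737 Ma), and 1737 − 332.3 = 1404.7 Myr.

B, in the Carboniferous; 1404.7 million years to C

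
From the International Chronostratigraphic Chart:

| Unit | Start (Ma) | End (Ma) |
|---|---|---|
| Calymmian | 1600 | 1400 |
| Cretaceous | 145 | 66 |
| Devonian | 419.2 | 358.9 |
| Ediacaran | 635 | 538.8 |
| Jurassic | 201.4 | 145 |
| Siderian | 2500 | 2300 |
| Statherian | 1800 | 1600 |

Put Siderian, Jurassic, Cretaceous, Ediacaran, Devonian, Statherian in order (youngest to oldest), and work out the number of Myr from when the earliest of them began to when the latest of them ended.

Start ages (Ma): Siderian 2500, Statherian 1800, Ediacaran 635, Devonian 419.2, Jurassic 201.4, Cretaceous 145.
Ordered youngest to oldest: Cretaceous, Jurassic, Devonian, Ediacaran, Statherian, Siderian.
Span = 2500 − 66 = 2434 Myr.

Cretaceous, Jurassic, Devonian, Ediacaran, Statherian, Siderian; total span 2434 Myr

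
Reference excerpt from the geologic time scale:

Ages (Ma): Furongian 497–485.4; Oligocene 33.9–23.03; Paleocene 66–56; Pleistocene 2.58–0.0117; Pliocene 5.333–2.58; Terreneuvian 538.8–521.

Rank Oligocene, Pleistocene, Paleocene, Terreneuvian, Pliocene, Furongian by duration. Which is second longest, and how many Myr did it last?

Furongian, 11.6 million years

Start − end for each: Oligocene 33.9 − 23.03 = 10.87; Pleistocene 2.58 − 0.0117 = 2.5683; Paleocene 66 − 56 = 10; Terreneuvian 538.8 − 521 = 17.8; Pliocene 5.333 − 2.58 = 2.753; Furongian 497 − 485.4 = 11.6.
Ranking these from longest: Terreneuvian > Furongian > Oligocene > Paleocene > Pliocene > Pleistocene.
Position 2 in that ranking is Furongian, which lasted 11.6 Myr.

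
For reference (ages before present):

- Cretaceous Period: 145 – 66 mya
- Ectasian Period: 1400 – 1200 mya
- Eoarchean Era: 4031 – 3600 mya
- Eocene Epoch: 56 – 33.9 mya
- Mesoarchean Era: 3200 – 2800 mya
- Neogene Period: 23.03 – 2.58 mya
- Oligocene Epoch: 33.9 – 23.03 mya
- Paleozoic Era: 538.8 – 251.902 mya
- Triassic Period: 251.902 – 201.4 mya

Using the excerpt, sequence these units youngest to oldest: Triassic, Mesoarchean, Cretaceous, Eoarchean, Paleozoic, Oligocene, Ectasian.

The oldest of these is Eoarchean (starts 4031 Ma) and the youngest is Oligocene (ends 23.03 Ma).
In between, by decreasing start age: Mesoarchean (3200), Ectasian (1400), Paleozoic (538.8), Triassic (251.902), Cretaceous (145).
Listing youngest first means reversing that sequence.

Oligocene, Cretaceous, Triassic, Paleozoic, Ectasian, Mesoarchean, Eoarchean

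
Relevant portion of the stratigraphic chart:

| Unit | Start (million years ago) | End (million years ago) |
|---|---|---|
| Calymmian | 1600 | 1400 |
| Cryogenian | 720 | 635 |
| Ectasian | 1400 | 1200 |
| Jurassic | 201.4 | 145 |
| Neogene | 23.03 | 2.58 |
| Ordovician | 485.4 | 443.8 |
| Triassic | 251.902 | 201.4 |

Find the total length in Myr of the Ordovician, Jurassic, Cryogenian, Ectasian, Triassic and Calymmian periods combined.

633.502 million years

Duration is start − end for each: (485.4 − 443.8) + (201.4 − 145) + (720 − 635) + (1400 − 1200) + (251.902 − 201.4) + (1600 − 1400).
That is 41.6 + 56.4 + 85 + 200 + 50.502 + 200, which totals 633.502 million years.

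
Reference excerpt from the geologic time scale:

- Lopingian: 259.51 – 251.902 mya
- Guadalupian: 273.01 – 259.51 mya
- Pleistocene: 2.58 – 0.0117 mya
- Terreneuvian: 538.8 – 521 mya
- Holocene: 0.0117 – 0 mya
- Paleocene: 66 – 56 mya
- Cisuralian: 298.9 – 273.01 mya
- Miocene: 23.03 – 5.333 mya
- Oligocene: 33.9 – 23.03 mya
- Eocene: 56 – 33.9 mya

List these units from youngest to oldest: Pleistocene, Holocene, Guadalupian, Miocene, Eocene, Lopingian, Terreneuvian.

The oldest of these is Terreneuvian (starts 538.8 Ma) and the youngest is Holocene (ends 0 Ma).
In between, by decreasing start age: Guadalupian (273.01), Lopingian (259.51), Eocene (56), Miocene (23.03), Pleistocene (2.58).
Listing youngest first means reversing that sequence.

Holocene, Pleistocene, Miocene, Eocene, Lopingian, Guadalupian, Terreneuvian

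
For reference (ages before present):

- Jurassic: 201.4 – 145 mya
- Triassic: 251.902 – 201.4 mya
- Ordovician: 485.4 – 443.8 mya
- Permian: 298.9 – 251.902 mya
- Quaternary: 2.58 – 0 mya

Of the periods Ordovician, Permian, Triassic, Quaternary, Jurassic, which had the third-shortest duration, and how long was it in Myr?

Durations: Ordovician 41.6; Permian 46.998; Triassic 50.502; Quaternary 2.58; Jurassic 56.4 Myr.
Sorted shortest-first: Quaternary (2.58), Ordovician (41.6), Permian (46.998), Triassic (50.502), Jurassic (56.4).
The third shortest is Permian at 46.998 Myr.

Permian, 46.998 million years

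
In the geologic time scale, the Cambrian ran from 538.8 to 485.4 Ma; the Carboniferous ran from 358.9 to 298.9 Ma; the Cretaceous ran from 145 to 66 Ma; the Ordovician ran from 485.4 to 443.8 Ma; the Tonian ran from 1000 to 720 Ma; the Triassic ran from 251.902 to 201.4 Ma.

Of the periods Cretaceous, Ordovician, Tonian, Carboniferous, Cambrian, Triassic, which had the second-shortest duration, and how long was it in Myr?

Triassic, 50.502 million years

Durations: Cretaceous 79; Ordovician 41.6; Tonian 280; Carboniferous 60; Cambrian 53.4; Triassic 50.502 Myr.
Sorted shortest-first: Ordovician (41.6), Triassic (50.502), Cambrian (53.4), Carboniferous (60), Cretaceous (79), Tonian (280).
The second shortest is Triassic at 50.502 Myr.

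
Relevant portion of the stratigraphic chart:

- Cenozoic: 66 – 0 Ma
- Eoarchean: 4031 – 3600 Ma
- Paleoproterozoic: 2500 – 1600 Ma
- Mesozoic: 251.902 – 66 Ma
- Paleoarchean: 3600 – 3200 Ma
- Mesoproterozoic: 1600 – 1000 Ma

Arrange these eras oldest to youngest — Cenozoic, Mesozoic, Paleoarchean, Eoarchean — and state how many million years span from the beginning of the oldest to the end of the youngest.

Eoarchean, Paleoarchean, Mesozoic, Cenozoic; total span 4031 Myr

Start ages (Ma): Eoarchean 4031, Paleoarchean 3600, Mesozoic 251.902, Cenozoic 66.
Ordered oldest to youngest: Eoarchean, Paleoarchean, Mesozoic, Cenozoic.
Span = 4031 − 0 = 4031 Myr.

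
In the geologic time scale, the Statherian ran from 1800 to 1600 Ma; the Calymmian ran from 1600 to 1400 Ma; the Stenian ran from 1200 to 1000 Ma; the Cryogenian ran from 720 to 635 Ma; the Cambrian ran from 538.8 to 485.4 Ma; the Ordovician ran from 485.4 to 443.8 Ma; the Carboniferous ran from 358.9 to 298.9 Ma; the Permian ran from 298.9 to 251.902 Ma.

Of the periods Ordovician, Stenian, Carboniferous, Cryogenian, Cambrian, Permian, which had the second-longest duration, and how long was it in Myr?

Cryogenian, 85 million years

Durations: Ordovician 41.6; Stenian 200; Carboniferous 60; Cryogenian 85; Cambrian 53.4; Permian 46.998 Myr.
Sorted longest-first: Stenian (200), Cryogenian (85), Carboniferous (60), Cambrian (53.4), Permian (46.998), Ordovician (41.6).
The second longest is Cryogenian at 85 Myr.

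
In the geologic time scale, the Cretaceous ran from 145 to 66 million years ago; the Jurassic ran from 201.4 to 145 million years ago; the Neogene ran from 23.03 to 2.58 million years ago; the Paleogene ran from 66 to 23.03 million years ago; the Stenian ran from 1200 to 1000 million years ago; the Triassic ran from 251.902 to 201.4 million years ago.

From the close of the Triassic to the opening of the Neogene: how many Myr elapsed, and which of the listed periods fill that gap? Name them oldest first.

178.37 million years; Jurassic, Cretaceous, Paleogene

End of Triassic = 201.4 Ma; start of Neogene = 23.03 Ma.
Gap = 201.4 − 23.03 = 178.37 Myr.
Periods wholly inside 201.4–23.03 Ma: Jurassic (201.4–145), Cretaceous (145–66), Paleogene (66–23.03).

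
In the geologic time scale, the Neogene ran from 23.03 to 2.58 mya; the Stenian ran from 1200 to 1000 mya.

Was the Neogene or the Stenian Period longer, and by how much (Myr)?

Stenian, by 179.55 million years

Neogene: 23.03 − 2.58 = 20.45 Myr.
Stenian: 1200 − 1000 = 200 Myr.
Difference: 200 − 20.45 = 179.55 Myr, so the Stenian was longer.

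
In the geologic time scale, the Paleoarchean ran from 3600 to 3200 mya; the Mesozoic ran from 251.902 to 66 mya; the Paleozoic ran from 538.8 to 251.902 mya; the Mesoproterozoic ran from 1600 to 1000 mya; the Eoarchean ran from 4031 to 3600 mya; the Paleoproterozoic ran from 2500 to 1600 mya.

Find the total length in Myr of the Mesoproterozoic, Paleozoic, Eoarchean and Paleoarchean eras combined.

Each duration: Mesoproterozoic = 600; Paleozoic = 286.898; Eoarchean = 431; Paleoarchean = 400.
Sum: 600 + 286.898 + 431 + 400 = 1717.898 Myr.

1717.898 million years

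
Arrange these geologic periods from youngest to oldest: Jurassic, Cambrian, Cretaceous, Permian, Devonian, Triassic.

Group by era (each group listed oldest first) — Paleozoic: Cambrian, Devonian, Permian; Mesozoic: Triassic, Jurassic, Cretaceous. The eras run Paleozoic → Mesozoic → Cenozoic. Concatenating the groups in that era order and then reversing gives youngest to oldest.

Cretaceous, then Jurassic, then Triassic, then Permian, then Devonian, then Cambrian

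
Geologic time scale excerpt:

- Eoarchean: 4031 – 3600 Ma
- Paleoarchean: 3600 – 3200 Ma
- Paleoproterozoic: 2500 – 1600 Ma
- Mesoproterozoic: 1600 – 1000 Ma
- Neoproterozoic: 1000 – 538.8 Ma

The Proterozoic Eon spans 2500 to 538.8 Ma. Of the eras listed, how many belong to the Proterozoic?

3

Eras inside 2500–538.8 Ma: Paleoproterozoic, Mesoproterozoic, Neoproterozoic — 3 in total.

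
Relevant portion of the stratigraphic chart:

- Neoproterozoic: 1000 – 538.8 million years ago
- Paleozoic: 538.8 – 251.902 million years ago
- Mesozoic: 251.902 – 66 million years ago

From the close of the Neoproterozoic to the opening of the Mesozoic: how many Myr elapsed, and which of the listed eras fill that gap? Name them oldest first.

286.898 million years; Paleozoic

End of Neoproterozoic = 538.8 Ma; start of Mesozoic = 251.902 Ma.
Gap = 538.8 − 251.902 = 286.898 Myr.
Eras wholly inside 538.8–251.902 Ma: Paleozoic (538.8–251.902).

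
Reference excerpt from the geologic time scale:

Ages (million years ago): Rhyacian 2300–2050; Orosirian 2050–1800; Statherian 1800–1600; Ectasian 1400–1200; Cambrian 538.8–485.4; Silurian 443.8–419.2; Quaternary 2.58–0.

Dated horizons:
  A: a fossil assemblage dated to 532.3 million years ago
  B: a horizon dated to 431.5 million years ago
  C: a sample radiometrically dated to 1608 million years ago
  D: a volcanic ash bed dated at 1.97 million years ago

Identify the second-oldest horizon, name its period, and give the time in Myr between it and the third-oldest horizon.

Sorted oldest-first by Ma: C (1608), A (532.3), B (431.5), D (1.97).
The second oldest is A at 532.3 Ma, which lies in 538.8–485.4 Ma: the Cambrian.
The third oldest is B at 431.5 Ma; separation = |532.3 − 431.5| = 100.8 Myr.

A, in the Cambrian; 100.8 million years to B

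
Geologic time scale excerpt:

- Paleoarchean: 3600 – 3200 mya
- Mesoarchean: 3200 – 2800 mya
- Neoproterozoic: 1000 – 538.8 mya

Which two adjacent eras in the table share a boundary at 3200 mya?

The Paleoarchean ends at 3200 mya and the Mesoarchean begins at 3200 mya, so they share that boundary.

Paleoarchean and Mesoarchean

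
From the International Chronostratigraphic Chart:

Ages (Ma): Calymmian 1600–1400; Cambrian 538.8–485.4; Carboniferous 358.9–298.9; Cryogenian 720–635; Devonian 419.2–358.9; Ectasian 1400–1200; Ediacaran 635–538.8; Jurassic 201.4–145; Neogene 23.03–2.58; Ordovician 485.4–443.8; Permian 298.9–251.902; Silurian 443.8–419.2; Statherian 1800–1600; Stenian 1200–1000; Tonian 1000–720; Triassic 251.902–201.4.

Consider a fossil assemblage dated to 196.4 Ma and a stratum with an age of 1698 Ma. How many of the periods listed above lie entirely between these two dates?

13

The older date is 1698 Ma and the younger is 196.4 Ma.
Periods with start < 1698 and end > 196.4 Ma: Calymmian (1600–1400), Ectasian (1400–1200), Stenian (1200–1000), Tonian (1000–720), Cryogenian (720–635), Ediacaran (635–538.8), Cambrian (538.8–485.4), Ordovician (485.4–443.8), Silurian (443.8–419.2), Devonian (419.2–358.9), Carboniferous (358.9–298.9), Permian (298.9–251.902), Triassic (251.902–201.4).
That is 13 complete periods.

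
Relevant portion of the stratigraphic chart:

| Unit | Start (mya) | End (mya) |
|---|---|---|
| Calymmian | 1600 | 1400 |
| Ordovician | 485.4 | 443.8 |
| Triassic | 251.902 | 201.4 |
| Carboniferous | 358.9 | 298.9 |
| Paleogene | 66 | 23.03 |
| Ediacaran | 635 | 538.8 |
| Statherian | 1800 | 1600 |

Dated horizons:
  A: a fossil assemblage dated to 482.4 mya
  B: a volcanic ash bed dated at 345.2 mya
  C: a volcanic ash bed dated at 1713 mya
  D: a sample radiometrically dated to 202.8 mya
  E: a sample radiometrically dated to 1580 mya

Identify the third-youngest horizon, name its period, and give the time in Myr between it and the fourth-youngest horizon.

Sorted youngest-first by Ma: D (202.8), B (345.2), A (482.4), E (1580), C (1713).
The third youngest is A at 482.4 Ma, which lies in 485.4–443.8 Ma: the Ordovician.
The fourth youngest is E at 1580 Ma; separation = |482.4 − 1580| = 1097.6 Myr.

A, in the Ordovician; 1097.6 million years to E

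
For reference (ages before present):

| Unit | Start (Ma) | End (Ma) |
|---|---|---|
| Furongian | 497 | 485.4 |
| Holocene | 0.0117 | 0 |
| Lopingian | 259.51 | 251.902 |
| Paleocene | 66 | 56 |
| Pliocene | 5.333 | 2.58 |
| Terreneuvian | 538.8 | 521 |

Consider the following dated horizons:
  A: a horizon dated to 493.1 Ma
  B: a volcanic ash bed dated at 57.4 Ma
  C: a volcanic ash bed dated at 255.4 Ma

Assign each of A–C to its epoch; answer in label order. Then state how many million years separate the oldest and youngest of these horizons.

A — Furongian; B — Paleocene; C — Lopingian; span 435.7 million years

Match each age against the start–end ranges in the excerpt: A = 493.1 Ma → Furongian (497–485.4); B = 57.4 Ma → Paleocene (66–56); C = 255.4 Ma → Lopingian (259.51–251.902).
The largest age is 493.1 Ma and the smallest is 57.4 Ma; their difference is 435.7 Myr.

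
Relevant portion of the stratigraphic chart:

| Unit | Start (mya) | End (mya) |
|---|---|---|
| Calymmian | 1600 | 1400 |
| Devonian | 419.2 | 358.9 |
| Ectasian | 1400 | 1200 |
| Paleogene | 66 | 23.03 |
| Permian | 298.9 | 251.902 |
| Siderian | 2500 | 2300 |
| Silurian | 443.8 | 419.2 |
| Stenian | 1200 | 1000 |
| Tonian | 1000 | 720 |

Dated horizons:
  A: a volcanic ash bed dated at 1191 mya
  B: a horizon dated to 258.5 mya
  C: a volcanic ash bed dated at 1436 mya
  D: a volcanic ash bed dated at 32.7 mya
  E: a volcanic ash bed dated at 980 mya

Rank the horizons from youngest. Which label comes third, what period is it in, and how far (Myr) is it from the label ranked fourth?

E, in the Tonian; 211 million years to A

Sorted youngest-first by Ma: D (32.7), B (258.5), E (980), A (1191), C (1436).
The third youngest is E at 980 Ma, which lies in 1000–720 Ma: the Tonian.
The fourth youngest is A at 1191 Ma; separation = |980 − 1191| = 211 Myr.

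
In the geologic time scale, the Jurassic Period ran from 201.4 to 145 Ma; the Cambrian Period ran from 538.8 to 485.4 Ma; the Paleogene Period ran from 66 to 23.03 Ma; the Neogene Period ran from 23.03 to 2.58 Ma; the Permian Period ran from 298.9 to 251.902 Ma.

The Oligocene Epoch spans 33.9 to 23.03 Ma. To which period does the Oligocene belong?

The Oligocene (33.9–23.03 Ma) lies entirely within 66–23.03 Ma, the Paleogene Period.

Paleogene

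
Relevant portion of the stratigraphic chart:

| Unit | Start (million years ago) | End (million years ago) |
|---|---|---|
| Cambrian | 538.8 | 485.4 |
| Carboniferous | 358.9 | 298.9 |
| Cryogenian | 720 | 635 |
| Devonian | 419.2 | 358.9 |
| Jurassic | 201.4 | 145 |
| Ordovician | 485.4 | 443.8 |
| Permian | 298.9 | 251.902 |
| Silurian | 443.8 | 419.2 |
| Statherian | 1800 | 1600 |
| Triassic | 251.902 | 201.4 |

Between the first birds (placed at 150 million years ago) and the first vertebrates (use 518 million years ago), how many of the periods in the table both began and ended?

518 Ma sits inside the Cambrian (538.8–485.4) and 150 Ma inside the Jurassic (201.4–145); neither of those is wholly between the two dates.
The listed periods lying completely between them are Ordovician, Silurian, Devonian, Carboniferous, Permian, Triassic — 6 in all.

6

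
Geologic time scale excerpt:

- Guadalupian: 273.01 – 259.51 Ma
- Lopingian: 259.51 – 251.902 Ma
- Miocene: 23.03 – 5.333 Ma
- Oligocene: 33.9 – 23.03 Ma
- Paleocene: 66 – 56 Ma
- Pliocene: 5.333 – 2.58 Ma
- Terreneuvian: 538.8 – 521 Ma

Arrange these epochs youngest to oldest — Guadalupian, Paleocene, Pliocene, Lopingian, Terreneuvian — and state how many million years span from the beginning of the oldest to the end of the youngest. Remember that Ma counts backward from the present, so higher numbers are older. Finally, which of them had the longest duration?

Pliocene → Paleocene → Lopingian → Guadalupian → Terreneuvian; total span 536.22 Myr; longest is Terreneuvian

From the excerpt: Guadalupian 273.01–259.51; Paleocene 66–56; Pliocene 5.333–2.58; Lopingian 259.51–251.902; Terreneuvian 538.8–521 (Ma).
Larger Ma is earlier, so the oldest is Terreneuvian and the youngest is Pliocene; youngest to oldest: Pliocene, Paleocene, Lopingian, Guadalupian, Terreneuvian.
Oldest start 538.8 minus youngest end 2.58 gives 536.22 Myr overall.
Individual lengths (start − end): Pliocene 2.753; Guadalupian 13.5; Paleocene 10; Lopingian 7.608; Terreneuvian 17.8. The largest is Terreneuvian at 17.8 Myr.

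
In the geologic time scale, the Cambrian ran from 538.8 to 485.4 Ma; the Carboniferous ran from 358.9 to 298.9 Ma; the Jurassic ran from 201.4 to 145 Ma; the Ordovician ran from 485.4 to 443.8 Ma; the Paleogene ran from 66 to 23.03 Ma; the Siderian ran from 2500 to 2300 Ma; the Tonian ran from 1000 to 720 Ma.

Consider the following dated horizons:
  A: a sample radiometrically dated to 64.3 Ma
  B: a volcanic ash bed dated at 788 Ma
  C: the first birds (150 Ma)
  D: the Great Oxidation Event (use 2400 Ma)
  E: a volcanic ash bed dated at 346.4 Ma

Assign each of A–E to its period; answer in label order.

A: 64.3 Ma lies in 66–23.03 Ma, so Paleogene.
B: 788 Ma lies in 1000–720 Ma, so Tonian.
C: 150 Ma lies in 201.4–145 Ma, so Jurassic.
D: 2400 Ma lies in 2500–2300 Ma, so Siderian.
E: 346.4 Ma lies in 358.9–298.9 Ma, so Carboniferous.

A — Paleogene; B — Tonian; C — Jurassic; D — Siderian; E — Carboniferous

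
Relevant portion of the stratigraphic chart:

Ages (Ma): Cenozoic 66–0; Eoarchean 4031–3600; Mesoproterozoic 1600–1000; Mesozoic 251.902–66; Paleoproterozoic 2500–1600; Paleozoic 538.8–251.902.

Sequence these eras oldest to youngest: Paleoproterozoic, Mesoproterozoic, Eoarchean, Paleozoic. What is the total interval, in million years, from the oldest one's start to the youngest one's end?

Eoarchean, Paleoproterozoic, Mesoproterozoic, Paleozoic; total span 3779.098 Myr

Start ages (Ma): Eoarchean 4031, Paleoproterozoic 2500, Mesoproterozoic 1600, Paleozoic 538.8.
Ordered oldest to youngest: Eoarchean, Paleoproterozoic, Mesoproterozoic, Paleozoic.
Span = 4031 − 251.902 = 3779.098 Myr.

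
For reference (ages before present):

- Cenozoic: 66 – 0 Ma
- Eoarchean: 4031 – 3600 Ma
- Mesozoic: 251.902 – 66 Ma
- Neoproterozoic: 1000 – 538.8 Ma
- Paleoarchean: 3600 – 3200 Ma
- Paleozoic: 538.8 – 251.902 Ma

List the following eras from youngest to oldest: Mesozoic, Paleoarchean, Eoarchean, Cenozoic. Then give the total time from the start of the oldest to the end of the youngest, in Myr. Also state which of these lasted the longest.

Cenozoic → Mesozoic → Paleoarchean → Eoarchean; total span 4031 Myr; longest is Eoarchean

Start ages (Ma): Eoarchean 4031, Paleoarchean 3600, Mesozoic 251.902, Cenozoic 66.
Ordered youngest to oldest: Cenozoic, Mesozoic, Paleoarchean, Eoarchean.
Span = 4031 − 0 = 4031 Myr.
Durations: Eoarchean 431, Paleoarchean 400, Cenozoic 66, Mesozoic 185.902 → longest is Eoarchean (431 Myr).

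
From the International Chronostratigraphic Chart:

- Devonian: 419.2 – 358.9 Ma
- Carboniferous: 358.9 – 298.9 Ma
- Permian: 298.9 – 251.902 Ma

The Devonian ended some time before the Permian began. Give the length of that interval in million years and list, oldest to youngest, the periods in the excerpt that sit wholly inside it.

The Devonian closes at 358.9 Ma and the Permian opens at 298.9 Ma, so the interval is 358.9 − 298.9 = 60 Myr.
A period fits inside if it starts at or after 358.9 Ma and ends at or before 298.9 Ma; oldest first that gives Carboniferous.

60 million years; Carboniferous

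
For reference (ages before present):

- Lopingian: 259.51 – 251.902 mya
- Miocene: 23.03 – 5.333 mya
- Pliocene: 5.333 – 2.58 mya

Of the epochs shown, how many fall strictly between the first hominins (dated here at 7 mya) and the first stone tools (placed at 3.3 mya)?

0

Checking each listed span, none has both start < 7 Ma and end > 3.3 Ma — every epoch straddles one of the two dates or lies outside them — so the count is 0.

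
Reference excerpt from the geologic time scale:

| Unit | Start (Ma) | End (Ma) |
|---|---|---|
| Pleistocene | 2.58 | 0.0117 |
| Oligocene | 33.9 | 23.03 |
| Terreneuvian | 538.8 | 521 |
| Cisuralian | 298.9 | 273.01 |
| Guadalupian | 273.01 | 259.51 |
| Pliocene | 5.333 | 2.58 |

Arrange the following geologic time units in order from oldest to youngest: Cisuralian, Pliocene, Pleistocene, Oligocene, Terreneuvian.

Terreneuvian → Cisuralian → Oligocene → Pliocene → Pleistocene

Sorting by start age (descending Ma, since larger Ma = older): Terreneuvian start 538.8, Cisuralian start 298.9, Oligocene start 33.9, Pliocene start 5.333, Pleistocene start 2.58.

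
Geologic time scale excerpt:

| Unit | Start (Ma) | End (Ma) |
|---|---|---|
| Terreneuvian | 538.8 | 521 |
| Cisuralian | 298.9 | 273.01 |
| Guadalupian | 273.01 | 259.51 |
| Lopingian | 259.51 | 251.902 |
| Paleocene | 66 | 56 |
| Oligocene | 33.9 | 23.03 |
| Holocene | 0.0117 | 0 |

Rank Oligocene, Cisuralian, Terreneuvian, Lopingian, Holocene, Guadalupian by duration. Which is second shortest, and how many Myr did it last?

Lopingian, 7.608 million years

Start − end for each: Oligocene 33.9 − 23.03 = 10.87; Cisuralian 298.9 − 273.01 = 25.89; Terreneuvian 538.8 − 521 = 17.8; Lopingian 259.51 − 251.902 = 7.608; Holocene 0.0117 − 0 = 0.0117; Guadalupian 273.01 − 259.51 = 13.5.
Ranking these from shortest: Holocene < Lopingian < Oligocene < Guadalupian < Terreneuvian < Cisuralian.
Position 2 in that ranking is Lopingian, which lasted 7.608 Myr.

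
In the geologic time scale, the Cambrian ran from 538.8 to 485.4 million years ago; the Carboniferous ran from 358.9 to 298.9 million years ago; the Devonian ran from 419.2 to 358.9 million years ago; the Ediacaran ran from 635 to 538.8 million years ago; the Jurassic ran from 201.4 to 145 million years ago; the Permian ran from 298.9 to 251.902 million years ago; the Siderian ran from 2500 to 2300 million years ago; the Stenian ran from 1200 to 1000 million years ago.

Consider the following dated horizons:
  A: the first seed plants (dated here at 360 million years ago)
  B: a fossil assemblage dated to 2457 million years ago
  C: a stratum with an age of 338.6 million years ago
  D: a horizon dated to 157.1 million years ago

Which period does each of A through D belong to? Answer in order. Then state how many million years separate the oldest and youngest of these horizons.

A: 360 Ma lies in 419.2–358.9 Ma, so Devonian.
B: 2457 Ma lies in 2500–2300 Ma, so Siderian.
C: 338.6 Ma lies in 358.9–298.9 Ma, so Carboniferous.
D: 157.1 Ma lies in 201.4–145 Ma, so Jurassic.
Oldest = 2457 Ma, youngest = 157.1 Ma → span 2299.9 Myr.

A — Devonian; B — Siderian; C — Carboniferous; D — Jurassic; span 2299.9 million years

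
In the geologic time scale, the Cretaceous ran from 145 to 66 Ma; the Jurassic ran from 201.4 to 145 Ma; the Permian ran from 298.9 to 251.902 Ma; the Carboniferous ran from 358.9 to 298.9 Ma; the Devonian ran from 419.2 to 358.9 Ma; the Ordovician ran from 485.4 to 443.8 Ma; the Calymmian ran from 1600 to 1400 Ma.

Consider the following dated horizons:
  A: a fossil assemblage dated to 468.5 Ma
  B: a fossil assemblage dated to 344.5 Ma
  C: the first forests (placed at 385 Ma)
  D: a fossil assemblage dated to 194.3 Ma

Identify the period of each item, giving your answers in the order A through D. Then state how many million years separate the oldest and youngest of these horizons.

Match each age against the start–end ranges in the excerpt: A = 468.5 Ma → Ordovician (485.4–443.8); B = 344.5 Ma → Carboniferous (358.9–298.9); C = 385 Ma → Devonian (419.2–358.9); D = 194.3 Ma → Jurassic (201.4–145).
The largest age is 468.5 Ma and the smallest is 194.3 Ma; their difference is 274.2 Myr.

A — Ordovician; B — Carboniferous; C — Devonian; D — Jurassic; span 274.2 million years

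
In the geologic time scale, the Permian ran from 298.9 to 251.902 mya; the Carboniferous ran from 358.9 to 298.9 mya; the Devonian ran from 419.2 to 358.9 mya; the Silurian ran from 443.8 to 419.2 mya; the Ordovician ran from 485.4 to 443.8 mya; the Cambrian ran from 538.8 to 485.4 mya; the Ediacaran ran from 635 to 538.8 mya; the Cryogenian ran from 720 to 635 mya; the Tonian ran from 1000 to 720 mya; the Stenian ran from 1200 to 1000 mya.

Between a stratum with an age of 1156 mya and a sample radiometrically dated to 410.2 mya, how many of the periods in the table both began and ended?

6

The older date is 1156 Ma and the younger is 410.2 Ma.
Periods with start < 1156 and end > 410.2 Ma: Tonian (1000–720), Cryogenian (720–635), Ediacaran (635–538.8), Cambrian (538.8–485.4), Ordovician (485.4–443.8), Silurian (443.8–419.2).
That is 6 complete periods.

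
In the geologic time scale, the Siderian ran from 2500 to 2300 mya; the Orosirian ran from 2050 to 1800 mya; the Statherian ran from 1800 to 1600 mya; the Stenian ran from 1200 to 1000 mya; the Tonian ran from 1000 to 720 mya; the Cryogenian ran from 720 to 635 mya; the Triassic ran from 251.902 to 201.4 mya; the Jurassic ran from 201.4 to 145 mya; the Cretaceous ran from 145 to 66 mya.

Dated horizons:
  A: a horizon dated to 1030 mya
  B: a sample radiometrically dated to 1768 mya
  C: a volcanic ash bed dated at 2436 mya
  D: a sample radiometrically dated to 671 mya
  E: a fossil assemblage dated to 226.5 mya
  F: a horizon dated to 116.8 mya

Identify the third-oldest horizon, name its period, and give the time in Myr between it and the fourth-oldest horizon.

A, in the Stenian; 359 million years to D

Sorted oldest-first by Ma: C (2436), B (1768), A (1030), D (671), E (226.5), F (116.8).
The third oldest is A at 1030 Ma, which lies in 1200–1000 Ma: the Stenian.
The fourth oldest is D at 671 Ma; separation = |1030 − 671| = 359 Myr.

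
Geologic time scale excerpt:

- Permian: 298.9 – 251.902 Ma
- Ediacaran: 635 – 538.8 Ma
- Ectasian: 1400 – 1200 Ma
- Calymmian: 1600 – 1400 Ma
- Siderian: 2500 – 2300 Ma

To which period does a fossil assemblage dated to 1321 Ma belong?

Ectasian

1321 Ma lies between 1400 and 1200 Ma, so it falls in the Ectasian.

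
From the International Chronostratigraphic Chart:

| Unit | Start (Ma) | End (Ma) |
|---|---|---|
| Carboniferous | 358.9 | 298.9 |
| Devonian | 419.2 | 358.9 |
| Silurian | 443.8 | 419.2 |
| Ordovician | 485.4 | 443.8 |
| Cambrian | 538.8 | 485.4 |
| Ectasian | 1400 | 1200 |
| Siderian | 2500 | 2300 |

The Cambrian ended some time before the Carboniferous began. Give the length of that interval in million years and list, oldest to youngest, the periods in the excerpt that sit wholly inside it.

126.5 million years; Ordovician, Silurian, Devonian

End of Cambrian = 485.4 Ma; start of Carboniferous = 358.9 Ma.
Gap = 485.4 − 358.9 = 126.5 Myr.
Periods wholly inside 485.4–358.9 Ma: Ordovician (485.4–443.8), Silurian (443.8–419.2), Devonian (419.2–358.9).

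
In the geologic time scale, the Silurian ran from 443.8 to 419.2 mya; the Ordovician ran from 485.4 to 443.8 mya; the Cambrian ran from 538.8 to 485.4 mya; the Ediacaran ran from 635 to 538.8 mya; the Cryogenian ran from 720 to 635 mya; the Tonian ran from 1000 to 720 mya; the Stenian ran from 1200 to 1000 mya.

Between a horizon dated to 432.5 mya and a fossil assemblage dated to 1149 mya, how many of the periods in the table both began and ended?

5

1149 Ma sits inside the Stenian (1200–1000) and 432.5 Ma inside the Silurian (443.8–419.2); neither of those is wholly between the two dates.
The listed periods lying completely between them are Tonian, Cryogenian, Ediacaran, Cambrian, Ordovician — 5 in all.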